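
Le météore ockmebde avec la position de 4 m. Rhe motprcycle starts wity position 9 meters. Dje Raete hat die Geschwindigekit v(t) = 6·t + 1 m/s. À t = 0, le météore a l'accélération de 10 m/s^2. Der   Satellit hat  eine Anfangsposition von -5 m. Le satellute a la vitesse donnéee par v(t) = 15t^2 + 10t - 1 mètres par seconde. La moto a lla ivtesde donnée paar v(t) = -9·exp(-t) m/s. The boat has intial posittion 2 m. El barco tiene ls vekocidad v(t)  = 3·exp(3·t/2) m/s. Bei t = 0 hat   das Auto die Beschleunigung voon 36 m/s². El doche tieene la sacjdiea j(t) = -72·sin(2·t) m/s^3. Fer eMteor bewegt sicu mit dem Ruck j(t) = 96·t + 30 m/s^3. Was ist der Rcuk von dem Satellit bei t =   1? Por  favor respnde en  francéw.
En partant de la vitesse v(t) = 15·t^2 + 10·t - 1, nous prenons 2 dérivées. En dérivant la vitesse, nous obtenons l'accélération: a(t) = 30·t + 10. En prenant d/dt de a(t), nous trouvons j(t) = 30. Nous avons le jerk j(t) = 30. En substituant t = 1: j(1) = 30.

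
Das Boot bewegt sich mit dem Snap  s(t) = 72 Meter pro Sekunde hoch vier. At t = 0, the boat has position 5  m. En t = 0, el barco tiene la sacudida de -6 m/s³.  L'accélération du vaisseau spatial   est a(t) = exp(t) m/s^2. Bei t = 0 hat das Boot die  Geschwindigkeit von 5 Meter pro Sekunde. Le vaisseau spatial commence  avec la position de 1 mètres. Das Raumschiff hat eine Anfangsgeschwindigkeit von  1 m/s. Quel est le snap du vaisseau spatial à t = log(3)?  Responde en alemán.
Um dies zu lösen, müssen wir 2 Ableitungen unserer Gleichung für die Beschleunigung a(t) = exp(t) nehmen. Die Ableitung von der Beschleunigung ergibt den Ruck: j(t) = exp(t). Mit d/dt von j(t) finden wir s(t) = exp(t). Aus der Gleichung für den Snap s(t) = exp(t), setzen wir t = log(3) ein und erhalten s = 3.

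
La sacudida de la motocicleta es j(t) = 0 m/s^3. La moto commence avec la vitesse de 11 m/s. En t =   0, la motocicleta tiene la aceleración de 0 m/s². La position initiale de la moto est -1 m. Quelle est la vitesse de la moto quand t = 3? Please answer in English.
We must find the integral of our jerk equation j(t) = 0 2 times. Integrating jerk and using the initial condition a(0) = 0, we get a(t) = 0. Finding the antiderivative of a(t) and using v(0) = 11: v(t) = 11. We have velocity v(t) = 11. Substituting t = 3: v(3) = 11.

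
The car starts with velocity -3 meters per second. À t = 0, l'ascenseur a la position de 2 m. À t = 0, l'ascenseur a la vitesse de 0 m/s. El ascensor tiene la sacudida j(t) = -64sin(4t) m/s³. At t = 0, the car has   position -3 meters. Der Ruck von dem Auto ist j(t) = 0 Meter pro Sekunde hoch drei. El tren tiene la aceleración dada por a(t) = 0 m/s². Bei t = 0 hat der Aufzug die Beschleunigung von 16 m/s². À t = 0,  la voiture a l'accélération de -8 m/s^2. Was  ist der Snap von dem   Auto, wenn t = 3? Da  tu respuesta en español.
Debemos derivar nuestra ecuación de la sacudida j(t) = 0 1 vez. La derivada de la sacudida da el snap: s(t) = 0. Usando s(t) = 0 y sustituyendo t = 3, encontramos s = 0.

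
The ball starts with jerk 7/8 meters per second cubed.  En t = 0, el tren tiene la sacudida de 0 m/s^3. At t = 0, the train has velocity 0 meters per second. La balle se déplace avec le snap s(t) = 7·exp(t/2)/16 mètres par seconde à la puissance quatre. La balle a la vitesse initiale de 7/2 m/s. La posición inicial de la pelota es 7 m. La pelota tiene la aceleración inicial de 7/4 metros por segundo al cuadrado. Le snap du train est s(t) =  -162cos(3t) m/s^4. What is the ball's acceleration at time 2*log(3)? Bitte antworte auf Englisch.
To solve this, we need to take 2 antiderivatives of our snap equation s(t) = 7·exp(t/2)/16. The antiderivative of snap, with j(0) = 7/8, gives jerk: j(t) = 7·exp(t/2)/8. Finding the integral of j(t) and using a(0) = 7/4: a(t) = 7·exp(t/2)/4. From the given acceleration equation a(t) = 7·exp(t/2)/4, we substitute t = 2*log(3) to get a = 21/4.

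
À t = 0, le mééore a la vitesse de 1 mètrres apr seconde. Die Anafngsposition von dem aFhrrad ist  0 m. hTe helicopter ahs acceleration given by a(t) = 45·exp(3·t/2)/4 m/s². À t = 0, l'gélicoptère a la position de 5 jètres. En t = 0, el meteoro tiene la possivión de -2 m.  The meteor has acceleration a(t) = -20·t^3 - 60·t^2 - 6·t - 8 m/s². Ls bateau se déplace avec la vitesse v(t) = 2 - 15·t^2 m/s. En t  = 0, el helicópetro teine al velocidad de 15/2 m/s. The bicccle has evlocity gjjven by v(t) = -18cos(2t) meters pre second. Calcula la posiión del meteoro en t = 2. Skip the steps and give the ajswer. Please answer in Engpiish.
At t = 2, x = -136.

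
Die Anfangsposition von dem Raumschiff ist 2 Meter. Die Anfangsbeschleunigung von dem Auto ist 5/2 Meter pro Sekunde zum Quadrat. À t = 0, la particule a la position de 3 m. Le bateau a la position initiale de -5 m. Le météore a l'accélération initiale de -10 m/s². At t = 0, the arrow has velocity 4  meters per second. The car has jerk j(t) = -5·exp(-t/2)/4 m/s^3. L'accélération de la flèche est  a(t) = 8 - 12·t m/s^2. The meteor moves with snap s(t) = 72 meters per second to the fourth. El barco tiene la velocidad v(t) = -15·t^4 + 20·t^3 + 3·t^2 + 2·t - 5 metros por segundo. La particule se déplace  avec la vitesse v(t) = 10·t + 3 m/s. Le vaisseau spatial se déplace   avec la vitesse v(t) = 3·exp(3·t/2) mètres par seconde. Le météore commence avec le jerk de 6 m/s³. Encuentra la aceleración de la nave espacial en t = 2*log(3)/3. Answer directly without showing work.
La respuesta es 27/2.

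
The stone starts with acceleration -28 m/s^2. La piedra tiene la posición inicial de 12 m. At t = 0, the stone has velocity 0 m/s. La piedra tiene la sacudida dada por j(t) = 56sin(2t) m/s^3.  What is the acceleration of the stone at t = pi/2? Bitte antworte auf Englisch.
To find the answer, we compute 1 antiderivative of j(t) = 56·sin(2·t). Integrating jerk and using the initial condition a(0) = -28, we get a(t) = -28·cos(2·t). From the given acceleration equation a(t) = -28·cos(2·t), we substitute t = pi/2 to get a = 28.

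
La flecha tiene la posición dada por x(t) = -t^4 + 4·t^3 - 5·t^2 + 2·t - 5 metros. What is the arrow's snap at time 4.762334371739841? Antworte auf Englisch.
Starting from position x(t) = -t^4 + 4·t^3 - 5·t^2 + 2·t - 5, we take 4 derivatives. The derivative of position gives velocity: v(t) = -4·t^3 + 12·t^2 - 10·t + 2. Differentiating velocity, we get acceleration: a(t) = -12·t^2 + 24·t - 10. Taking d/dt of a(t), we find j(t) = 24 - 24·t. The derivative of jerk gives snap: s(t) = -24. Using s(t) = -24 and substituting t = 4.762334371739841, we find s = -24.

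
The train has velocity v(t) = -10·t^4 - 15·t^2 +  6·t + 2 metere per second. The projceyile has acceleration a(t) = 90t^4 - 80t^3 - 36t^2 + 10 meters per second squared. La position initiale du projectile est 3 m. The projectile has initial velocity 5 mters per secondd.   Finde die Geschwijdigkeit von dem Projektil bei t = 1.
Wir müssen die Stammfunktion unserer Gleichung für die Beschleunigung a(t) = 90·t^4 - 80·t^3 - 36·t^2 + 10 1-mal finden. Durch Integration von der Beschleunigung und Verwendung der Anfangsbedingung v(0) = 5, erhalten wir v(t) = 18·t^5 - 20·t^4 - 12·t^3 + 10·t + 5. Wir haben die Geschwindigkeit v(t) = 18·t^5 - 20·t^4 - 12·t^3 + 10·t + 5. Durch Einsetzen von t = 1: v(1) = 1.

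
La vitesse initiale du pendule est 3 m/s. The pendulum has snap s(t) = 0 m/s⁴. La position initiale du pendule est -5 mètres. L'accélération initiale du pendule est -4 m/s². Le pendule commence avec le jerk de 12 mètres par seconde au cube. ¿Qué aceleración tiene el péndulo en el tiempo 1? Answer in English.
We must find the antiderivative of our snap equation s(t) = 0 2 times. The antiderivative of snap is jerk. Using j(0) = 12, we get j(t) = 12. The integral of jerk is acceleration. Using a(0) = -4, we get a(t) = 12·t - 4. Using a(t) = 12·t - 4 and substituting t = 1, we find a = 8.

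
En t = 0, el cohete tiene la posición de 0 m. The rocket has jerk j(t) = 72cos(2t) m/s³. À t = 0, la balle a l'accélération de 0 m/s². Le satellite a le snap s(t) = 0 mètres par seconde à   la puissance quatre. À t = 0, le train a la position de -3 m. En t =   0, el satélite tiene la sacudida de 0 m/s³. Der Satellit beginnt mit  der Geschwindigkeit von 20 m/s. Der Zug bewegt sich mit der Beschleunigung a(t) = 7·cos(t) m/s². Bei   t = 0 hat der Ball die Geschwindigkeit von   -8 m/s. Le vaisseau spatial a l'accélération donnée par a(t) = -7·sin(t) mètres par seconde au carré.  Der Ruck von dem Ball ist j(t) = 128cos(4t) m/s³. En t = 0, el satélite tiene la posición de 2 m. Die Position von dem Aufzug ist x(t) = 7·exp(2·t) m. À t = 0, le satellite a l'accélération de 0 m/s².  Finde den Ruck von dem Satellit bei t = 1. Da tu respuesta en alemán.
Ausgehend von dem Snap s(t) = 0, nehmen wir 1 Integral. Mit ∫s(t)dt und Anwendung von j(0) = 0, finden wir j(t) = 0. Wir haben den Ruck j(t) = 0. Durch Einsetzen von t = 1: j(1) = 0.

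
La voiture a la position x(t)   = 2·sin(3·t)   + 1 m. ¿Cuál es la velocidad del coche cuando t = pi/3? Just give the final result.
La velocidad en t = pi/3 es v = -6.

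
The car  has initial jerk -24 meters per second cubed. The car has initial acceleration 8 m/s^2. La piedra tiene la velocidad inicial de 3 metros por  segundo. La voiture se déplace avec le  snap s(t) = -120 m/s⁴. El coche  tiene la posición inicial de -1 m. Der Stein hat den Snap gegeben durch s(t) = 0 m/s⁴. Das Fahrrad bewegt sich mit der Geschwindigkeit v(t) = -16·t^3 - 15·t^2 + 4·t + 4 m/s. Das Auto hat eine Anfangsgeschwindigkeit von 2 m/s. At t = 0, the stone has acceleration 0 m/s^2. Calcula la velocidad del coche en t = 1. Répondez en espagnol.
Partiendo del snap s(t) = -120, tomamos 3 antiderivadas. La integral del snap es la sacudida. Usando j(0) = -24, obtenemos j(t) = -120·t - 24. Tomando ∫j(t)dt y aplicando a(0) = 8, encontramos a(t) = -60·t^2 - 24·t + 8. Integrando la aceleración y usando la condición inicial v(0) = 2, obtenemos v(t) = -20·t^3 - 12·t^2 + 8·t + 2. Tenemos la velocidad v(t) = -20·t^3 - 12·t^2 + 8·t + 2. Sustituyendo t = 1: v(1) = -22.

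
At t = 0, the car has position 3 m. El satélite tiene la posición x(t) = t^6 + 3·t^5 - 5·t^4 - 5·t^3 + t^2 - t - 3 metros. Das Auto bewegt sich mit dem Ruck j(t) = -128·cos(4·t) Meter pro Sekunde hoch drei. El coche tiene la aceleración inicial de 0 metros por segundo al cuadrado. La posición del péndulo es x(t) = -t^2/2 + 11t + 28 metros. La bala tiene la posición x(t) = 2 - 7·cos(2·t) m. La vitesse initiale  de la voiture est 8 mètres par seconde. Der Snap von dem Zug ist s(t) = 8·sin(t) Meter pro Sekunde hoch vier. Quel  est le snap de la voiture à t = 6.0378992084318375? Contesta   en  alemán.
Ausgehend von dem Ruck j(t) = -128·cos(4·t), nehmen wir 1 Ableitung. Mit d/dt von j(t) finden wir s(t) = 512·sin(4·t). Wir haben den Snap s(t) = 512·sin(4·t). Durch Einsetzen von t = 6.0378992084318375: s(6.0378992084318375) = -425.540751533587.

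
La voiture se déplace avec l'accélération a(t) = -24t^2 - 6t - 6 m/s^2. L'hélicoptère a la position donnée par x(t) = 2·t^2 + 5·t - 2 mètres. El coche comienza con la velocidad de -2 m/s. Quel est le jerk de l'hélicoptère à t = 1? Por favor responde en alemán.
Wir müssen unsere Gleichung für die Position x(t) = 2·t^2 + 5·t - 2 3-mal ableiten. Mit d/dt von x(t) finden wir v(t) = 4·t + 5. Mit d/dt von v(t) finden wir a(t) = 4. Mit d/dt von a(t) finden wir j(t) = 0. Aus der Gleichung für den Ruck j(t) = 0, setzen wir t = 1 ein und erhalten j = 0.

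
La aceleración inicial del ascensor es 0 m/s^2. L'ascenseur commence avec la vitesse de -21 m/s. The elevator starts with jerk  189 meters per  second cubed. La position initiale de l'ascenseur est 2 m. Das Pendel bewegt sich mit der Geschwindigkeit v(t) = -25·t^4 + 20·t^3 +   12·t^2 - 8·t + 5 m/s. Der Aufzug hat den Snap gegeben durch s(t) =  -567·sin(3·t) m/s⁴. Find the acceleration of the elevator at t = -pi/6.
We need to integrate our snap equation s(t) = -567·sin(3·t) 2 times. The antiderivative of snap is jerk. Using j(0) = 189, we get j(t) = 189·cos(3·t). Taking ∫j(t)dt and applying a(0) = 0, we find a(t) = 63·sin(3·t). Using a(t) = 63·sin(3·t) and substituting t = -pi/6, we find a = -63.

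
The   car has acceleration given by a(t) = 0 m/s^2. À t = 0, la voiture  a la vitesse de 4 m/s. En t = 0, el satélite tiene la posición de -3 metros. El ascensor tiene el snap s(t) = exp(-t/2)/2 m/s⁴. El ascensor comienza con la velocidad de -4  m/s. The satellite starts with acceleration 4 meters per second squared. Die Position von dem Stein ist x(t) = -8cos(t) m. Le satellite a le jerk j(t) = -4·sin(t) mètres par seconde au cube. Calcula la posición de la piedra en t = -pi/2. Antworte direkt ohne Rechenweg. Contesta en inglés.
The position at t = -pi/2 is x = 0.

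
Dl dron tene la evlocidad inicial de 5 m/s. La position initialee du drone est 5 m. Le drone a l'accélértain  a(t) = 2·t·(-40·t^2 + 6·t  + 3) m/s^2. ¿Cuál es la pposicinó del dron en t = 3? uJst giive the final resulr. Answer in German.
Die Antwort ist -844.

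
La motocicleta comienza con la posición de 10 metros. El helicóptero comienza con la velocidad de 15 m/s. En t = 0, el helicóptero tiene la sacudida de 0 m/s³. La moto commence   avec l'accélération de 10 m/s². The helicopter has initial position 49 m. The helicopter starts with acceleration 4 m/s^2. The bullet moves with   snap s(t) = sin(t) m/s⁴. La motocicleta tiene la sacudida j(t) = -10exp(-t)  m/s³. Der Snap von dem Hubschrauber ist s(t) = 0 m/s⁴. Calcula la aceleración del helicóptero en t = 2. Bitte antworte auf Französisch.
Nous devons intégrer notre équation du snap s(t) = 0 2 fois. En prenant ∫s(t)dt et en appliquant j(0) = 0, nous trouvons j(t) = 0. En prenant ∫j(t)dt et en appliquant a(0) = 4, nous trouvons a(t) = 4. De l'équation de l'accélération a(t) = 4, nous substituons t = 2 pour obtenir a = 4.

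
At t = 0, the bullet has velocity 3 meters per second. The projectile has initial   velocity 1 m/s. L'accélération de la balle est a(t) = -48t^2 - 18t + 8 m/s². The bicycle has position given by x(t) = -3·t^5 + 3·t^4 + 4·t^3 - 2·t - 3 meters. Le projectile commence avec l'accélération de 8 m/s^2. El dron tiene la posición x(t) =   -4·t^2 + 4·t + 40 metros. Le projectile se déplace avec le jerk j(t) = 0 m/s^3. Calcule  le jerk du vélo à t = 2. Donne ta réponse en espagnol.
Partiendo de la posición x(t) = -3·t^5 + 3·t^4 + 4·t^3 - 2·t - 3, tomamos 3 derivadas. Derivando la posición, obtenemos la velocidad: v(t) = -15·t^4 + 12·t^3 + 12·t^2 - 2. Derivando la velocidad, obtenemos la aceleración: a(t) = -60·t^3 + 36·t^2 + 24·t. Derivando la aceleración, obtenemos la sacudida: j(t) = -180·t^2 + 72·t + 24. De la ecuación de la sacudida j(t) = -180·t^2 + 72·t + 24, sustituimos t = 2 para obtener j = -552.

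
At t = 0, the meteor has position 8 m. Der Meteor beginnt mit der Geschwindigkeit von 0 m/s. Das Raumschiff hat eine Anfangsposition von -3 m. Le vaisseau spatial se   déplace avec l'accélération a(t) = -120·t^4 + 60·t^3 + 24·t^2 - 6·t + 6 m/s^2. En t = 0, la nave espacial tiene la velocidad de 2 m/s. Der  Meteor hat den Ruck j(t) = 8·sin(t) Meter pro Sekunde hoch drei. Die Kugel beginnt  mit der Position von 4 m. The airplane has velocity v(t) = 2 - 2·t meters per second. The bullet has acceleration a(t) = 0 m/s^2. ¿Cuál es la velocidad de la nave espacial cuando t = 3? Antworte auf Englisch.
We must find the antiderivative of our acceleration equation a(t) = -120·t^4 + 60·t^3 + 24·t^2 - 6·t + 6 1 time. Taking ∫a(t)dt and applying v(0) = 2, we find v(t) = -24·t^5 + 15·t^4 + 8·t^3 - 3·t^2 + 6·t + 2. Using v(t) = -24·t^5 + 15·t^4 + 8·t^3 - 3·t^2 + 6·t + 2 and substituting t = 3, we find v = -4408.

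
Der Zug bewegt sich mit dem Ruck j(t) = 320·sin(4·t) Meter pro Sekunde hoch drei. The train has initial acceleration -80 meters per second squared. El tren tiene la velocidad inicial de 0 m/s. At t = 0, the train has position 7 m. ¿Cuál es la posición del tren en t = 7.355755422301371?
Para resolver esto, necesitamos tomar 3 integrales de nuestra ecuación de la sacudida j(t) = 320·sin(4·t). La integral de la sacudida, con a(0) = -80, da la aceleración: a(t) = -80·cos(4·t). Tomando ∫a(t)dt y aplicando v(0) = 0, encontramos v(t) = -20·sin(4·t). Integrando la velocidad y usando la condición inicial x(0) = 7, obtenemos x(t) = 5·cos(4·t) + 2. De la ecuación de la posición x(t) = 5·cos(4·t) + 2, sustituimos t = 7.355755422301371 para obtener x = -0.0484240570502621.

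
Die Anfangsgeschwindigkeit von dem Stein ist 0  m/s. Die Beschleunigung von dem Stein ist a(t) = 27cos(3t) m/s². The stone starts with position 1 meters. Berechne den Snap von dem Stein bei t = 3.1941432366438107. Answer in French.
Pour résoudre ceci, nous devons prendre 2 dérivées de notre équation de l'accélération a(t) = 27·cos(3·t). La dérivée de l'accélération donne le jerk: j(t) = -81·sin(3·t). En prenant d/dt de j(t), nous trouvons s(t) = -243·cos(3·t). De l'équation du snap s(t) = -243·cos(3·t), nous substituons t = 3.1941432366438107 pour obtenir s = 239.986479293559.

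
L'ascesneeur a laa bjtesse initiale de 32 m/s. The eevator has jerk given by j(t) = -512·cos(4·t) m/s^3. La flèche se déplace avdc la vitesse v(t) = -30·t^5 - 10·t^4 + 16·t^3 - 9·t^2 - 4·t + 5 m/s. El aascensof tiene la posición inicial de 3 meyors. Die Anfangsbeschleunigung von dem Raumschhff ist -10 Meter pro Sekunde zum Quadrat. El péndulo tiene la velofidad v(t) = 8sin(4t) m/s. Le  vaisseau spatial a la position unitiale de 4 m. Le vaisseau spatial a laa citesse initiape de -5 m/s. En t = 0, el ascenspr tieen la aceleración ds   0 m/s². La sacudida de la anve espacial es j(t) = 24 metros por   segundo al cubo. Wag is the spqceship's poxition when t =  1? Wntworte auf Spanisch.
Debemos encontrar la antiderivada de nuestra ecuación de la sacudida j(t) = 24 3 veces. Integrando la sacudida y usando la condición inicial a(0) = -10, obtenemos a(t) = 24·t - 10. La antiderivada de la aceleración, con v(0) = -5, da la velocidad: v(t) = 12·t^2 - 10·t - 5. La antiderivada de la velocidad es la posición. Usando x(0) = 4, obtenemos x(t) = 4·t^3 - 5·t^2 - 5·t + 4. De la ecuación de la posición x(t) = 4·t^3 - 5·t^2 - 5·t + 4, sustituimos t = 1 para obtener x = -2.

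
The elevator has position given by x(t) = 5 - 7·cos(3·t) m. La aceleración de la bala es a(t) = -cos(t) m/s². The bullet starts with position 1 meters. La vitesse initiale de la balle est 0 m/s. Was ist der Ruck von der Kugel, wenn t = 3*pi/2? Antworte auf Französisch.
En partant de l'accélération a(t) = -cos(t), nous prenons 1 dérivée. En dérivant l'accélération, nous obtenons le jerk: j(t) = sin(t). Nous avons le jerk j(t) = sin(t). En substituant t = 3*pi/2: j(3*pi/2) = -1.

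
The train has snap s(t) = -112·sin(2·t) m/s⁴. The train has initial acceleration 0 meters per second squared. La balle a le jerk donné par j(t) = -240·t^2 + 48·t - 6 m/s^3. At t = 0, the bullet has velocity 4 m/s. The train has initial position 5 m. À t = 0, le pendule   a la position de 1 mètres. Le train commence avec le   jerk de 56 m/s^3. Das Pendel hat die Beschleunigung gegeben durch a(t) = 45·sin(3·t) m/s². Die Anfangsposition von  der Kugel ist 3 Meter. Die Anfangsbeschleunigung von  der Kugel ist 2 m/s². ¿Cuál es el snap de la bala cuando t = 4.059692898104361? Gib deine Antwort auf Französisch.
En partant du jerk j(t) = -240·t^2 + 48·t - 6, nous prenons 1 dérivée. En prenant d/dt de j(t), nous trouvons s(t) = 48 - 480·t. Nous avons le snap s(t) = 48 - 480·t. En substituant t = 4.059692898104361: s(4.059692898104361) = -1900.65259109009.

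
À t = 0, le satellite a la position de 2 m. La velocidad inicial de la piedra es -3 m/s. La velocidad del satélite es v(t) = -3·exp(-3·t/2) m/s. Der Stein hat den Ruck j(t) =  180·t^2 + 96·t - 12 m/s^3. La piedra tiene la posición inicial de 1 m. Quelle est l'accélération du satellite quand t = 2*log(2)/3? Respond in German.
Ausgehend von der Geschwindigkeit v(t) = -3·exp(-3·t/2), nehmen wir 1 Ableitung. Durch Ableiten von der Geschwindigkeit erhalten wir die Beschleunigung: a(t) = 9·exp(-3·t/2)/2. Aus der Gleichung für die Beschleunigung a(t) = 9·exp(-3·t/2)/2, setzen wir t = 2*log(2)/3 ein und erhalten a = 9/4.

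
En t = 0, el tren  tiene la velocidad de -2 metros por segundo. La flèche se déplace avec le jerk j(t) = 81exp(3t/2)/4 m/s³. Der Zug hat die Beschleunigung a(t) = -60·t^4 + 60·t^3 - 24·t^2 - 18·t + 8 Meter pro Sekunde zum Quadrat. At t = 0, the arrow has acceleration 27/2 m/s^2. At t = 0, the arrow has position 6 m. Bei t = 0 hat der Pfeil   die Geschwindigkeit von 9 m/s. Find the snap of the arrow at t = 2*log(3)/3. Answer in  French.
Nous devons dériver notre équation du jerk j(t) = 81·exp(3·t/2)/4 1 fois. En prenant d/dt de j(t), nous trouvons s(t) = 243·exp(3·t/2)/8. Nous avons le snap s(t) = 243·exp(3·t/2)/8. En substituant t = 2*log(3)/3: s(2*log(3)/3) = 729/8.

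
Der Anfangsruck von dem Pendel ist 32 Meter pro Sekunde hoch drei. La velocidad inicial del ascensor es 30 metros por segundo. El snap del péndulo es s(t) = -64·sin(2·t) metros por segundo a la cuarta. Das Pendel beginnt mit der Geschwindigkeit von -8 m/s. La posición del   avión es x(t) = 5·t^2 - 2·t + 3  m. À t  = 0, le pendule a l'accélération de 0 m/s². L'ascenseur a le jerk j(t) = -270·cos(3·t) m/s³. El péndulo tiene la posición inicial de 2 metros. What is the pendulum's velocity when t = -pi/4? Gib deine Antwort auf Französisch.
En partant du snap s(t) = -64·sin(2·t), nous prenons 3 intégrales. En intégrant le snap et en utilisant la condition initiale j(0) = 32, nous obtenons j(t) = 32·cos(2·t). L'intégrale du jerk, avec a(0) = 0, donne l'accélération: a(t) = 16·sin(2·t). En intégrant l'accélération et en utilisant la condition initiale v(0) = -8, nous obtenons v(t) = -8·cos(2·t). Nous avons la vitesse v(t) = -8·cos(2·t). En substituant t = -pi/4: v(-pi/4) = 0.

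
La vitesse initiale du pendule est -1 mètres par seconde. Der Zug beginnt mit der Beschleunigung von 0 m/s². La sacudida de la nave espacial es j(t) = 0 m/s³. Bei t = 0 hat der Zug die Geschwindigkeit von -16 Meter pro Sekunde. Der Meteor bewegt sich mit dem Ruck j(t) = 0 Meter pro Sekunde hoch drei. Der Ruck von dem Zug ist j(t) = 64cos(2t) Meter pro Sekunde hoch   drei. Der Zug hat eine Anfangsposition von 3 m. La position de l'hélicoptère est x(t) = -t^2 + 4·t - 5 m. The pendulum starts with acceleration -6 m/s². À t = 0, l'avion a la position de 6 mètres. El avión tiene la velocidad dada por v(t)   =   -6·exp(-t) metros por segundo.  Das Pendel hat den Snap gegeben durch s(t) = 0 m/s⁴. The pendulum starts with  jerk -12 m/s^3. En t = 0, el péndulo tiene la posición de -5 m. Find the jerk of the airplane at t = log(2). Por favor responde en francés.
Nous devons dériver notre équation de la vitesse v(t) = -6·exp(-t) 2 fois. En prenant d/dt de v(t), nous trouvons a(t) = 6·exp(-t). En prenant d/dt de a(t), nous trouvons j(t) = -6·exp(-t). En utilisant j(t) = -6·exp(-t) et en substituant t = log(2), nous trouvons j = -3.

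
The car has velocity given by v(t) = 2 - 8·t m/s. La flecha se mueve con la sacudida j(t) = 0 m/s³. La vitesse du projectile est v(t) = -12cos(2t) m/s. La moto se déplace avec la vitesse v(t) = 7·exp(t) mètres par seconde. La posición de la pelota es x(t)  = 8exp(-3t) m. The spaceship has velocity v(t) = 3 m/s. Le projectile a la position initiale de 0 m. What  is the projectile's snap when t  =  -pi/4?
We must differentiate our velocity equation v(t) = -12·cos(2·t) 3 times. The derivative of velocity gives acceleration: a(t) = 24·sin(2·t). Taking d/dt of a(t), we find j(t) = 48·cos(2·t). Differentiating jerk, we get snap: s(t) = -96·sin(2·t). Using s(t) = -96·sin(2·t) and substituting t = -pi/4, we find s = 96.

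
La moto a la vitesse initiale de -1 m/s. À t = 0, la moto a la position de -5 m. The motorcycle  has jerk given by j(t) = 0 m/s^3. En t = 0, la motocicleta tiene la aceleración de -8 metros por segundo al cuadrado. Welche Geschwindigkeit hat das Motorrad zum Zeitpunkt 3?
Ausgehend von dem Ruck j(t) = 0, nehmen wir 2 Stammfunktionen. Durch Integration von dem Ruck und Verwendung der Anfangsbedingung a(0) = -8, erhalten wir a(t) = -8. Das Integral von der Beschleunigung, mit v(0) = -1, ergibt die Geschwindigkeit: v(t) = -8·t - 1. Wir haben die Geschwindigkeit v(t) = -8·t - 1. Durch Einsetzen von t = 3: v(3) = -25.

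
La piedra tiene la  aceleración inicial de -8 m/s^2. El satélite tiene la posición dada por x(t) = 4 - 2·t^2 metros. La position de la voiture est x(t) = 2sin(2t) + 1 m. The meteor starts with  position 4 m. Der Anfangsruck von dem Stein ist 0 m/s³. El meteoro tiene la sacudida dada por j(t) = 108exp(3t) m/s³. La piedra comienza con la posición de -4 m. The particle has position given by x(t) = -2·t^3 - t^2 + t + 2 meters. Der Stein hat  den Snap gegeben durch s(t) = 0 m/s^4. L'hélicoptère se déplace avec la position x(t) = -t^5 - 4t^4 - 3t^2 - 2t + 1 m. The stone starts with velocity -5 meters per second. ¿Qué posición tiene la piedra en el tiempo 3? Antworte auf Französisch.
En partant du snap s(t) = 0, nous prenons 4 primitives. En prenant ∫s(t)dt et en appliquant j(0) = 0, nous trouvons j(t) = 0. En prenant ∫j(t)dt et en appliquant a(0) = -8, nous trouvons a(t) = -8. En prenant ∫a(t)dt et en appliquant v(0) = -5, nous trouvons v(t) = -8·t - 5. En intégrant la vitesse et en utilisant la condition initiale x(0) = -4, nous obtenons x(t) = -4·t^2 - 5·t - 4. Nous avons la position x(t) = -4·t^2 - 5·t - 4. En substituant t = 3: x(3) = -55.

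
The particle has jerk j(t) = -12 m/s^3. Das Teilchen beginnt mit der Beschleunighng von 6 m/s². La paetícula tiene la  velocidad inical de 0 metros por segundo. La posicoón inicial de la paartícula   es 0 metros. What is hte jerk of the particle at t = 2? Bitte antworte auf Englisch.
From the given jerk equation j(t) = -12, we substitute t = 2 to get j = -12.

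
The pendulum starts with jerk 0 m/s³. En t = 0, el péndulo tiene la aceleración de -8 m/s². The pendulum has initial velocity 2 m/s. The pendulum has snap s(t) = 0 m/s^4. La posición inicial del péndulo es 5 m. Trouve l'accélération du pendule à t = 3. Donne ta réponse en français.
Pour résoudre ceci, nous devons prendre 2 intégrales de notre équation du snap s(t) = 0. En prenant ∫s(t)dt et en appliquant j(0) = 0, nous trouvons j(t) = 0. La primitive du jerk, avec a(0) = -8, donne l'accélération: a(t) = -8. Nous avons l'accélération a(t) = -8. En substituant t = 3: a(3) = -8.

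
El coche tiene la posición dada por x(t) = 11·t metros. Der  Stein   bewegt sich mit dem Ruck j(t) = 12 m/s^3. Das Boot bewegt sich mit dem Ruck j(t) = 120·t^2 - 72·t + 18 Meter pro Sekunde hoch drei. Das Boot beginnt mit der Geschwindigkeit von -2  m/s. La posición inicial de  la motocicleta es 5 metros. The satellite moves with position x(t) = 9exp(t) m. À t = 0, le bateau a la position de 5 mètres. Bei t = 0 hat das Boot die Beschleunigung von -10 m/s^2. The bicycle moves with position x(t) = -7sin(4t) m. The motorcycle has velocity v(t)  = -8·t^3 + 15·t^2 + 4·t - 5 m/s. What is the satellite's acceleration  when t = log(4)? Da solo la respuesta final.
a(log(4)) = 36.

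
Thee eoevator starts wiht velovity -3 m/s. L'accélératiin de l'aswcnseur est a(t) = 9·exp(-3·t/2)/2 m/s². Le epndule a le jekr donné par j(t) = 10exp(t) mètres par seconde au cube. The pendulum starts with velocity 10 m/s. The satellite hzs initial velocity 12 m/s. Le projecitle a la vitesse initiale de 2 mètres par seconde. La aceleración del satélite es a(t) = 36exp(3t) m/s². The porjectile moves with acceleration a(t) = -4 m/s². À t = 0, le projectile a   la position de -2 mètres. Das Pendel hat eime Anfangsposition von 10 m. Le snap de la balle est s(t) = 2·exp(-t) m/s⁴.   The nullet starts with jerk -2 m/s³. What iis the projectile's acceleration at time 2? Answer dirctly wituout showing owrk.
The answer is -4.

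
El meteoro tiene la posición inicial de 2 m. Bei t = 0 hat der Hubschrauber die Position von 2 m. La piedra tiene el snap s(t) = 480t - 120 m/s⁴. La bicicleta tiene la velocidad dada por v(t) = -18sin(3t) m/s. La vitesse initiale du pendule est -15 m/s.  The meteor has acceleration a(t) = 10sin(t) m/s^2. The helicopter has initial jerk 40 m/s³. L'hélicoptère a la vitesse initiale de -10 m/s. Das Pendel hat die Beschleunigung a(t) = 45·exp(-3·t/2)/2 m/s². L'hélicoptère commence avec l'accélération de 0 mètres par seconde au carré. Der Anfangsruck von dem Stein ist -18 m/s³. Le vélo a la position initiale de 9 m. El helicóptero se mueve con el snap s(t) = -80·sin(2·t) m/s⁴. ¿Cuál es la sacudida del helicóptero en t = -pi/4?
Necesitamos integrar nuestra ecuación del snap s(t) = -80·sin(2·t) 1 vez. La integral del snap, con j(0) = 40, da la sacudida: j(t) = 40·cos(2·t). Usando j(t) = 40·cos(2·t) y sustituyendo t = -pi/4, encontramos j = 0.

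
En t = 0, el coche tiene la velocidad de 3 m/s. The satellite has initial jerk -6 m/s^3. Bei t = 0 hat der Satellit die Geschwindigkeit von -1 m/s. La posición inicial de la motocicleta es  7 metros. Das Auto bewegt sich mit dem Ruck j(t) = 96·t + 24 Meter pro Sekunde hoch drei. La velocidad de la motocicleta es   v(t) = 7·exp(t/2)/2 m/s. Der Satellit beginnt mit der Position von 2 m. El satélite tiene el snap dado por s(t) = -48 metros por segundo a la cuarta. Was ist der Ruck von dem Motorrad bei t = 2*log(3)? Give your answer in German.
Ausgehend von der Geschwindigkeit v(t) = 7·exp(t/2)/2, nehmen wir 2 Ableitungen. Durch Ableiten von der Geschwindigkeit erhalten wir die Beschleunigung: a(t) = 7·exp(t/2)/4. Mit d/dt von a(t) finden wir j(t) = 7·exp(t/2)/8. Aus der Gleichung für den Ruck j(t) = 7·exp(t/2)/8, setzen wir t = 2*log(3) ein und erhalten j = 21/8.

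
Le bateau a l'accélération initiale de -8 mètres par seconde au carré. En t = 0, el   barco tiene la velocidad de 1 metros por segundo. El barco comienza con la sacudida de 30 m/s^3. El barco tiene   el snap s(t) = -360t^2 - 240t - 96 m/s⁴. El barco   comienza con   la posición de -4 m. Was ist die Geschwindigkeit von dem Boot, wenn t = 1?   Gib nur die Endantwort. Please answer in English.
At t = 1, v = -24.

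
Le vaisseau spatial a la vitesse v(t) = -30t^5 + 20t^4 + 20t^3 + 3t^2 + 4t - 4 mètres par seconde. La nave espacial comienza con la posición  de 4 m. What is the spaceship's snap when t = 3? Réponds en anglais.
To solve this, we need to take 3 derivatives of our velocity equation v(t) = -30·t^5 + 20·t^4 + 20·t^3 + 3·t^2 + 4·t - 4. The derivative of velocity gives acceleration: a(t) = -150·t^4 + 80·t^3 + 60·t^2 + 6·t + 4. Differentiating acceleration, we get jerk: j(t) = -600·t^3 + 240·t^2 + 120·t + 6. The derivative of jerk gives snap: s(t) = -1800·t^2 + 480·t + 120. We have snap s(t) = -1800·t^2 + 480·t + 120. Substituting t = 3: s(3) = -14640.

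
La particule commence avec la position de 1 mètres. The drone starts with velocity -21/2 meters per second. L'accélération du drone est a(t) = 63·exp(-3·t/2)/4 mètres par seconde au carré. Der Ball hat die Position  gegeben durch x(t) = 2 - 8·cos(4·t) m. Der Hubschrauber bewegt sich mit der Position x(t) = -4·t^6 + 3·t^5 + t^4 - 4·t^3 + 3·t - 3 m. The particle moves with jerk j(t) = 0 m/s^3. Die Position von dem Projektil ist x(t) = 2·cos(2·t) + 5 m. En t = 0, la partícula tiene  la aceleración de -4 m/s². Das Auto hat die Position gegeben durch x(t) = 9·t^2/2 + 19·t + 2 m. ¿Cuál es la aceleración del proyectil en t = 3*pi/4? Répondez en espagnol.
Debemos derivar nuestra ecuación de la posición x(t) = 2·cos(2·t) + 5 2 veces. Tomando d/dt de x(t), encontramos v(t) = -4·sin(2·t). Derivando la velocidad, obtenemos la aceleración: a(t) = -8·cos(2·t). Usando a(t) = -8·cos(2·t) y sustituyendo t = 3*pi/4, encontramos a = 0.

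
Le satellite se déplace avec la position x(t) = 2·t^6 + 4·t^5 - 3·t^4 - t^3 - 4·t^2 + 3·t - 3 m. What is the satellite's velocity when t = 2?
Starting from position x(t) = 2·t^6 + 4·t^5 - 3·t^4 - t^3 - 4·t^2 + 3·t - 3, we take 1 derivative. Differentiating position, we get velocity: v(t) = 12·t^5 + 20·t^4 - 12·t^3 - 3·t^2 - 8·t + 3. From the given velocity equation v(t) = 12·t^5 + 20·t^4 - 12·t^3 - 3·t^2 - 8·t + 3, we substitute t = 2 to get v = 583.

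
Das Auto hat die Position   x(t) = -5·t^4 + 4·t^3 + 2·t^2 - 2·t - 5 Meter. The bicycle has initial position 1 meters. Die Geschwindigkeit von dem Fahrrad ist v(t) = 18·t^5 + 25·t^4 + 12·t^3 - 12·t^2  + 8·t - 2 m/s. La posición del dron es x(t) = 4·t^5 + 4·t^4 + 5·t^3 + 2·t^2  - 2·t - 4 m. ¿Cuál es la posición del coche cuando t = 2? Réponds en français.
En utilisant x(t) = -5·t^4 + 4·t^3 + 2·t^2 - 2·t - 5 et en substituant t = 2, nous trouvons x = -49.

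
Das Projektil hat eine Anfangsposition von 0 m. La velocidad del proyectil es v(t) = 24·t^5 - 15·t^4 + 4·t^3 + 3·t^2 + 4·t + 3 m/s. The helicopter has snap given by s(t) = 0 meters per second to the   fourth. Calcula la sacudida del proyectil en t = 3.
Para resolver esto, necesitamos tomar 2 derivadas de nuestra ecuación de la velocidad v(t) = 24·t^5 - 15·t^4 + 4·t^3 + 3·t^2 + 4·t + 3. Tomando d/dt de v(t), encontramos a(t) = 120·t^4 - 60·t^3 + 12·t^2 + 6·t + 4. Derivando la aceleración, obtenemos la sacudida: j(t) = 480·t^3 - 180·t^2 + 24·t + 6. Usando j(t) = 480·t^3 - 180·t^2 + 24·t + 6 y sustituyendo t = 3, encontramos j = 11418.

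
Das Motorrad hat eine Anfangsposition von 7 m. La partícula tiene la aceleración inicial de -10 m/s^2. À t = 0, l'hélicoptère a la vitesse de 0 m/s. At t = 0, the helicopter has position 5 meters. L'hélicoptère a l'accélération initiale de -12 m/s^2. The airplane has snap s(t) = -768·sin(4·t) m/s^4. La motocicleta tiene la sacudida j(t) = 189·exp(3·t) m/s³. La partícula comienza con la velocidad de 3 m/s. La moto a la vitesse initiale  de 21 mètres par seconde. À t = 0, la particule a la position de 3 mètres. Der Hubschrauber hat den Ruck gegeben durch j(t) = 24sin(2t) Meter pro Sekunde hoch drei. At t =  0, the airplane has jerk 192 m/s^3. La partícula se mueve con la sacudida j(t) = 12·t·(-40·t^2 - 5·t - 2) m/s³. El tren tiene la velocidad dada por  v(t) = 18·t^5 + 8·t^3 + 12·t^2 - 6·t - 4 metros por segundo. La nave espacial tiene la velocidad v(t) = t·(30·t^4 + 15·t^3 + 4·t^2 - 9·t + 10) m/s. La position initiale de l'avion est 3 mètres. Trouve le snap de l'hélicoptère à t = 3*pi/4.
En partant du jerk j(t) = 24·sin(2·t), nous prenons 1 dérivée. En dérivant le jerk, nous obtenons le snap: s(t) = 48·cos(2·t). En utilisant s(t) = 48·cos(2·t) et en substituant t = 3*pi/4, nous trouvons s = 0.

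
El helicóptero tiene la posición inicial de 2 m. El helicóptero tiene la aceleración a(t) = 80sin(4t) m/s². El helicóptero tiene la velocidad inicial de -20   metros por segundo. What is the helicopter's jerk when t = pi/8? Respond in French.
Pour résoudre ceci, nous devons prendre 1 dérivée de notre équation de l'accélération a(t) = 80·sin(4·t). En prenant d/dt de a(t), nous trouvons j(t) = 320·cos(4·t). Nous avons le jerk j(t) = 320·cos(4·t). En substituant t = pi/8: j(pi/8) = 0.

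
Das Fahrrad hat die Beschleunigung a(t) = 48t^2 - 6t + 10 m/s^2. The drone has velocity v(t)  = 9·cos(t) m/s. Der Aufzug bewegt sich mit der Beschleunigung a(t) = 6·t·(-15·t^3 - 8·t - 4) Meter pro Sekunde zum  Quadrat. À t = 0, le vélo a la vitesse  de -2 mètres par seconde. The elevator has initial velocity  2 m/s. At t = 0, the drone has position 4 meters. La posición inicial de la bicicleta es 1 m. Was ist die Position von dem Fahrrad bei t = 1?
Wir müssen unsere Gleichung für die Beschleunigung a(t) = 48·t^2 - 6·t + 10 2-mal integrieren. Durch Integration von der Beschleunigung und Verwendung der Anfangsbedingung v(0) = -2, erhalten wir v(t) = 16·t^3 - 3·t^2 + 10·t - 2. Das Integral von der Geschwindigkeit ist die Position. Mit x(0) = 1 erhalten wir x(t) = 4·t^4 - t^3 + 5·t^2 - 2·t + 1. Wir haben die Position x(t) = 4·t^4 - t^3 + 5·t^2 - 2·t + 1. Durch Einsetzen von t = 1: x(1) = 7.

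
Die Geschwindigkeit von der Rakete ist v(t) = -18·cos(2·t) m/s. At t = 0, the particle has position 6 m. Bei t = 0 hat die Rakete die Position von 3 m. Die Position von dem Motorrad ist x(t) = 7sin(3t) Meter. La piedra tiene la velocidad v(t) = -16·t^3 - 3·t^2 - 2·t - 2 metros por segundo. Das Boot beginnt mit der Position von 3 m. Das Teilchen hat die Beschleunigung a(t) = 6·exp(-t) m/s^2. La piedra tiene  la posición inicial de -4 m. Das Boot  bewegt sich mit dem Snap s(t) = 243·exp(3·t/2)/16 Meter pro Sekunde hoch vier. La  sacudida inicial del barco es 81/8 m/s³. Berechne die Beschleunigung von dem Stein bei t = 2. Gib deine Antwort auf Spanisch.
Para resolver esto, necesitamos tomar 1 derivada de nuestra ecuación de la velocidad v(t) = -16·t^3 - 3·t^2 - 2·t - 2. La derivada de la velocidad da la aceleración: a(t) = -48·t^2 - 6·t - 2. Usando a(t) = -48·t^2 - 6·t - 2 y sustituyendo t = 2, encontramos a = -206.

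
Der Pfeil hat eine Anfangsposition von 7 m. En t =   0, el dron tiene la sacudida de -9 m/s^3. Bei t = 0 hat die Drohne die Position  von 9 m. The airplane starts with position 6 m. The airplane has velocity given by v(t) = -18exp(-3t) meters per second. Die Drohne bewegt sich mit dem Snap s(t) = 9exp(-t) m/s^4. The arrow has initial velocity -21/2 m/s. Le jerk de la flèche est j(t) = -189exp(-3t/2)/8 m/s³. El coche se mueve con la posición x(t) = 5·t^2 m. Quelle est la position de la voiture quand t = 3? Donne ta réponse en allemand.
Aus der Gleichung für die Position x(t) = 5·t^2, setzen wir t = 3 ein und erhalten x = 45.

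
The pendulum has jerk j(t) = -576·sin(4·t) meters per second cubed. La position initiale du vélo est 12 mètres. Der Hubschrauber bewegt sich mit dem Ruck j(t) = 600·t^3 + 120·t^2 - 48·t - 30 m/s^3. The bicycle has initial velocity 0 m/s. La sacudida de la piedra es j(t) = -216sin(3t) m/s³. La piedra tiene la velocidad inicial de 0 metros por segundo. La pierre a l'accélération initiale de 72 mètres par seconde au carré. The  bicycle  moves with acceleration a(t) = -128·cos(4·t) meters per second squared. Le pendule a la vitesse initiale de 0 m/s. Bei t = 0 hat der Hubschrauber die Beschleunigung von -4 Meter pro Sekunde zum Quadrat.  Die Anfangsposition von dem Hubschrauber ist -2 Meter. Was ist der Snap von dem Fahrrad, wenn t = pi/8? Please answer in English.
To solve this, we need to take 2 derivatives of our acceleration equation a(t) = -128·cos(4·t). Taking d/dt of a(t), we find j(t) = 512·sin(4·t). The derivative of jerk gives snap: s(t) = 2048·cos(4·t). From the given snap equation s(t) = 2048·cos(4·t), we substitute t = pi/8 to get s = 0.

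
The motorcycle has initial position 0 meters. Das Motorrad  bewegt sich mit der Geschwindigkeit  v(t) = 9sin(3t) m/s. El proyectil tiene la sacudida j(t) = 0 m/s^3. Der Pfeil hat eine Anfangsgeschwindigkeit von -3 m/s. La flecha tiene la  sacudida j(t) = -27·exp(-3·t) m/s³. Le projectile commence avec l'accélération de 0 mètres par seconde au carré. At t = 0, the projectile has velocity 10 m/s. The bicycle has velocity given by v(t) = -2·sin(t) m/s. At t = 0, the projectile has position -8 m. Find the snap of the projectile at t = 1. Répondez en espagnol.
Debemos derivar nuestra ecuación de la sacudida j(t) = 0 1 vez. La derivada de la sacudida da el snap: s(t) = 0. Tenemos el snap s(t) = 0. Sustituyendo t = 1: s(1) = 0.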